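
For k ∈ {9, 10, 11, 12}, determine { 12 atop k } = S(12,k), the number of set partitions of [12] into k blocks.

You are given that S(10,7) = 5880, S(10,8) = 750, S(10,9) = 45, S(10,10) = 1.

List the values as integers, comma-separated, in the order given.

22275, 1705, 66, 1

@11  (11,8):750·8+5880→11880, (11,9):45·9+750→1155, (11,10):1·10+45→55, (11,11):0·11+1→1
@12  (12,9):1155·9+11880→22275, (12,10):55·10+1155→1705, (12,11):1·11+55→66, (12,12):0·12+1→1
Read S(12,9) = 22275, S(12,10) = 1705, S(12,11) = 66, S(12,12) = 1.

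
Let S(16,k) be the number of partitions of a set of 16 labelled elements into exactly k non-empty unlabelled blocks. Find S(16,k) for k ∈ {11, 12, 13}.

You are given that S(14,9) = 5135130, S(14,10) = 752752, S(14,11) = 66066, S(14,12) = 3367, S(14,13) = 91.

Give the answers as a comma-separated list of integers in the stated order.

28936908, 2757118, 165620

r15: T_15,10=10×752752+5135130=12662650; T_15,11=11×66066+752752=1479478; T_15,12=12×3367+66066=106470; T_15,13=13×91+3367=4550
r16: T_16,11=11×1479478+12662650=28936908; T_16,12=12×106470+1479478=2757118; T_16,13=13×4550+106470=165620
Read S(16,11) = 28936908, S(16,12) = 2757118, S(16,13) = 165620.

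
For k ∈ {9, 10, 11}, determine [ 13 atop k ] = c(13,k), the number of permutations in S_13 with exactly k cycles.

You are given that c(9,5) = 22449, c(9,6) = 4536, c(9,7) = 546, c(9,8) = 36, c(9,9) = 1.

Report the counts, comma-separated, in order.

row 10: T[10][6]=9·4536+22449=63273  T[10][7]=9·546+4536=9450  T[10][8]=9·36+546=870  T[10][9]=9·1+36=45  T[10][10]=9·0+1=1
row 11: T[11][7]=10·9450+63273=157773  T[11][8]=10·870+9450=18150  T[11][9]=10·45+870=1320  T[11][10]=10·1+45=55  T[11][11]=10·0+1=1
row 12: T[12][8]=11·18150+157773=357423  T[12][9]=11·1320+18150=32670  T[12][10]=11·55+1320=1925  T[12][11]=11·1+55=66
row 13: T[13][9]=12·32670+357423=749463  T[13][10]=12·1925+32670=55770  T[13][11]=12·66+1925=2717
Read c(13,9) = 749463, c(13,10) = 55770, c(13,11) = 2717.

749463, 55770, 2717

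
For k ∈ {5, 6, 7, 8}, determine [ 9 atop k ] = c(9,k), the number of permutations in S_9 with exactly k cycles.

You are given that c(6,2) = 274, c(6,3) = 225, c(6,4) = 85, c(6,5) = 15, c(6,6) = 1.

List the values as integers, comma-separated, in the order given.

22449, 4536, 546, 36

@7  (7,3):225·6+274→1624, (7,4):85·6+225→735, (7,5):15·6+85→175, (7,6):1·6+15→21, (7,7):0·6+1→1
@8  (8,4):735·7+1624→6769, (8,5):175·7+735→1960, (8,6):21·7+175→322, (8,7):1·7+21→28, (8,8):0·7+1→1
@9  (9,5):1960·8+6769→22449, (9,6):322·8+1960→4536, (9,7):28·8+322→546, (9,8):1·8+28→36
Read c(9,5) = 22449, c(9,6) = 4536, c(9,7) = 546, c(9,8) = 36.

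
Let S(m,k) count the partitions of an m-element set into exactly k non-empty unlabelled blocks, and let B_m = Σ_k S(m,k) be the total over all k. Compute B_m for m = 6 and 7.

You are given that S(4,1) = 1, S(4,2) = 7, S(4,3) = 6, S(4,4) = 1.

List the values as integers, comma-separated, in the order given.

[5] T[5,1]:1*1+0=1 · T[5,2]:2*7+1=15 · T[5,3]:3*6+7=25 · T[5,4]:4*1+6=10 · T[5,5]:5*0+1=1
[6] T[6,1]:1*1+0=1 · T[6,2]:2*15+1=31 · T[6,3]:3*25+15=90 · T[6,4]:4*10+25=65 · T[6,5]:5*1+10=15 · T[6,6]:6*0+1=1
[7] T[7,1]:1*1+0=1 · T[7,2]:2*31+1=63 · T[7,3]:3*90+31=301 · T[7,4]:4*65+90=350 · T[7,5]:5*15+65=140 · T[7,6]:6*1+15=21 · T[7,7]:7*0+1=1
B_6 = ΣS(6,k) = 1+31+90+65+15+1 = 203
B_7 = ΣS(7,k) = 1+63+301+350+140+21+1 = 877

203, 877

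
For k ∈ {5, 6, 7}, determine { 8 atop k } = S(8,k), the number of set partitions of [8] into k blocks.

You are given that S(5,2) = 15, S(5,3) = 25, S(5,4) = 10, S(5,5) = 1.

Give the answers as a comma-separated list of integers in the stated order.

1050, 266, 28

r6: T_6,3=3×25+15=90; T_6,4=4×10+25=65; T_6,5=5×1+10=15; T_6,6=6×0+1=1
r7: T_7,4=4×65+90=350; T_7,5=5×15+65=140; T_7,6=6×1+15=21; T_7,7=7×0+1=1
r8: T_8,5=5×140+350=1050; T_8,6=6×21+140=266; T_8,7=7×1+21=28
Read S(8,5) = 1050, S(8,6) = 266, S(8,7) = 28.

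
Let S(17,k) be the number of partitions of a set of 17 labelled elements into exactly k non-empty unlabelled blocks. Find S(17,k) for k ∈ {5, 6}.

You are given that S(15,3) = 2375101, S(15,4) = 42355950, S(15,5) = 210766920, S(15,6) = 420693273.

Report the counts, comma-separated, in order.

5652751651, 17505749898

[16] T[16,4]:4*42355950+2375101=171798901 · T[16,5]:5*210766920+42355950=1096190550 · T[16,6]:6*420693273+210766920=2734926558
[17] T[17,5]:5*1096190550+171798901=5652751651 · T[17,6]:6*2734926558+1096190550=17505749898
Read S(17,5) = 5652751651, S(17,6) = 17505749898.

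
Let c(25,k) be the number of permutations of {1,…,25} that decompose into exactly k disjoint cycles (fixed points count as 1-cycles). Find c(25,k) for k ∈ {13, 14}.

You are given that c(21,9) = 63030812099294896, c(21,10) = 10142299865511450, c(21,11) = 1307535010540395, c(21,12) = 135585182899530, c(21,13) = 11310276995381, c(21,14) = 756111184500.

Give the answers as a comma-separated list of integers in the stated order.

13990945200239106865, 1246200069070215000

row 22: T[22][10]=21·10142299865511450+63030812099294896=276019109275035346  T[22][11]=21·1307535010540395+10142299865511450=37600535086859745  T[22][12]=21·135585182899530+1307535010540395=4154823851430525  T[22][13]=21·11310276995381+135585182899530=373100999802531  T[22][14]=21·756111184500+11310276995381=27188611869881
row 23: T[23][11]=22·37600535086859745+276019109275035346=1103230881185949736  T[23][12]=22·4154823851430525+37600535086859745=129006659818331295  T[23][13]=22·373100999802531+4154823851430525=12363045847086207  T[23][14]=22·27188611869881+373100999802531=971250460939913
row 24: T[24][12]=23·129006659818331295+1103230881185949736=4070384057007569521  T[24][13]=23·12363045847086207+129006659818331295=413356714301314056  T[24][14]=23·971250460939913+12363045847086207=34701806448704206
row 25: T[25][13]=24·413356714301314056+4070384057007569521=13990945200239106865  T[25][14]=24·34701806448704206+413356714301314056=1246200069070215000
Read c(25,13) = 13990945200239106865, c(25,14) = 1246200069070215000.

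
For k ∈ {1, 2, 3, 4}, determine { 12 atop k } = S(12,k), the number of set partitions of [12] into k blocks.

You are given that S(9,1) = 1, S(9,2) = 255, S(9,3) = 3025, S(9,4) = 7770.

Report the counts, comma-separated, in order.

1, 2047, 86526, 611501

row 10: T[10][1]=1·1+0=1  T[10][2]=2·255+1=511  T[10][3]=3·3025+255=9330  T[10][4]=4·7770+3025=34105
row 11: T[11][1]=1·1+0=1  T[11][2]=2·511+1=1023  T[11][3]=3·9330+511=28501  T[11][4]=4·34105+9330=145750
row 12: T[12][1]=1·1+0=1  T[12][2]=2·1023+1=2047  T[12][3]=3·28501+1023=86526  T[12][4]=4·145750+28501=611501
Read S(12,1) = 1, S(12,2) = 2047, S(12,3) = 86526, S(12,4) = 611501.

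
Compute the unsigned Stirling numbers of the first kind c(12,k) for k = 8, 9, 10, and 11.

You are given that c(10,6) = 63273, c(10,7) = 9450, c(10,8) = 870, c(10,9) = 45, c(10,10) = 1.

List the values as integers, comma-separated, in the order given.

357423, 32670, 1925, 66

r11: T_11,7=10×9450+63273=157773; T_11,8=10×870+9450=18150; T_11,9=10×45+870=1320; T_11,10=10×1+45=55; T_11,11=10×0+1=1
r12: T_12,8=11×18150+157773=357423; T_12,9=11×1320+18150=32670; T_12,10=11×55+1320=1925; T_12,11=11×1+55=66
Read c(12,8) = 357423, c(12,9) = 32670, c(12,10) = 1925, c(12,11) = 66.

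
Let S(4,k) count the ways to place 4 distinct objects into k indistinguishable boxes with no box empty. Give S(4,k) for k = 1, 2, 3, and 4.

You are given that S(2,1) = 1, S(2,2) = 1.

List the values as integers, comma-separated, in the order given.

[3] T[3,1]:1*1+0=1 · T[3,2]:2*1+1=3 · T[3,3]:3*0+1=1
[4] T[4,1]:1*1+0=1 · T[4,2]:2*3+1=7 · T[4,3]:3*1+3=6 · T[4,4]:4*0+1=1
Read S(4,1) = 1, S(4,2) = 7, S(4,3) = 6, S(4,4) = 1.

1, 7, 6, 1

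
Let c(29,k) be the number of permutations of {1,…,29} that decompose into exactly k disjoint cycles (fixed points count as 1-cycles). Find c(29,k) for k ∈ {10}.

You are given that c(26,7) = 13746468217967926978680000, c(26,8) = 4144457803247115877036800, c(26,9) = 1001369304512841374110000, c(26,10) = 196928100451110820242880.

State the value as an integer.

6409259592413089839517170080

@27  (27,8):4144457803247115877036800·26+13746468217967926978680000→121502371102392939781636800, (27,9):1001369304512841374110000·26+4144457803247115877036800→30180059720580991603896800, (27,10):196928100451110820242880·26+1001369304512841374110000→6121499916241722700424880
@28  (28,9):30180059720580991603896800·27+121502371102392939781636800→936363983558079713086850400, (28,10):6121499916241722700424880·27+30180059720580991603896800→195460557459107504515368560
@29  (29,10):195460557459107504515368560·28+936363983558079713086850400→6409259592413089839517170080
Read c(29,10) = 6409259592413089839517170080.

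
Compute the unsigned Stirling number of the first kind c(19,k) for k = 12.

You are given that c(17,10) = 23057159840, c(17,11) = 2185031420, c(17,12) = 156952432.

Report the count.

147560703732

row 18: T[18][11]=17·2185031420+23057159840=60202693980  T[18][12]=17·156952432+2185031420=4853222764
row 19: T[19][12]=18·4853222764+60202693980=147560703732
Read c(19,12) = 147560703732.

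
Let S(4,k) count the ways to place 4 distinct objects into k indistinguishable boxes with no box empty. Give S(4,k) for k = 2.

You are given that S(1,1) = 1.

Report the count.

i=2: T(2,1)=0+1·1=1 | T(2,2)=1+2·0=1
i=3: T(3,1)=0+1·1=1 | T(3,2)=1+2·1=3
i=4: T(4,2)=1+2·3=7
Read S(4,2) = 7.

7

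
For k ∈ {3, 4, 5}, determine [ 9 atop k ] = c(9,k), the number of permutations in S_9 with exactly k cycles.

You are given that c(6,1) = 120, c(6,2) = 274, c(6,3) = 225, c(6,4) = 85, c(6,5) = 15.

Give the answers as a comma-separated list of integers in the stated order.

118124, 67284, 22449

i=7: T(7,1)=0+6·120=720 | T(7,2)=120+6·274=1764 | T(7,3)=274+6·225=1624 | T(7,4)=225+6·85=735 | T(7,5)=85+6·15=175
i=8: T(8,2)=720+7·1764=13068 | T(8,3)=1764+7·1624=13132 | T(8,4)=1624+7·735=6769 | T(8,5)=735+7·175=1960
i=9: T(9,3)=13068+8·13132=118124 | T(9,4)=13132+8·6769=67284 | T(9,5)=6769+8·1960=22449
Read c(9,3) = 118124, c(9,4) = 67284, c(9,5) = 22449.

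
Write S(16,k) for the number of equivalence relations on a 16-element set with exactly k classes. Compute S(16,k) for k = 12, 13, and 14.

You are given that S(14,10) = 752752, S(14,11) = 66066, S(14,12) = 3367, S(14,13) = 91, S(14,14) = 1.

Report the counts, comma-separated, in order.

i=15: T(15,11)=752752+11·66066=1479478 | T(15,12)=66066+12·3367=106470 | T(15,13)=3367+13·91=4550 | T(15,14)=91+14·1=105
i=16: T(16,12)=1479478+12·106470=2757118 | T(16,13)=106470+13·4550=165620 | T(16,14)=4550+14·105=6020
Read S(16,12) = 2757118, S(16,13) = 165620, S(16,14) = 6020.

2757118, 165620, 6020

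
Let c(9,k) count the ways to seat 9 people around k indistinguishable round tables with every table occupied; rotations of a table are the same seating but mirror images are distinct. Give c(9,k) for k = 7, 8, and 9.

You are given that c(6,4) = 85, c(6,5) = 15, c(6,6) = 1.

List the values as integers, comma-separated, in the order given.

546, 36, 1

r7: T_7,5=6×15+85=175; T_7,6=6×1+15=21; T_7,7=6×0+1=1
r8: T_8,6=7×21+175=322; T_8,7=7×1+21=28; T_8,8=7×0+1=1
r9: T_9,7=8×28+322=546; T_9,8=8×1+28=36; T_9,9=8×0+1=1
Read c(9,7) = 546, c(9,8) = 36, c(9,9) = 1.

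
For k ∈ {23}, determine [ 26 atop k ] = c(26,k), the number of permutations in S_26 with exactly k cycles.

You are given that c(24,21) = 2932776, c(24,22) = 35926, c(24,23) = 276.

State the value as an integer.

4858750

row 25: T[25][22]=24·35926+2932776=3795000  T[25][23]=24·276+35926=42550
row 26: T[26][23]=25·42550+3795000=4858750
Read c(26,23) = 4858750.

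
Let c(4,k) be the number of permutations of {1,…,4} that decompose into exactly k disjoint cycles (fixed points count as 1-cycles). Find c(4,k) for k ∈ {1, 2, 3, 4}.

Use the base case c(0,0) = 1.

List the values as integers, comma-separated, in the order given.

6, 11, 6, 1

i=1: T(1,1)=1+0·0=1
i=2: T(2,1)=0+1·1=1 | T(2,2)=1+1·0=1
i=3: T(3,1)=0+2·1=2 | T(3,2)=1+2·1=3 | T(3,3)=1+2·0=1
i=4: T(4,1)=0+3·2=6 | T(4,2)=2+3·3=11 | T(4,3)=3+3·1=6 | T(4,4)=1+3·0=1
Read c(4,1) = 6, c(4,2) = 11, c(4,3) = 6, c(4,4) = 1.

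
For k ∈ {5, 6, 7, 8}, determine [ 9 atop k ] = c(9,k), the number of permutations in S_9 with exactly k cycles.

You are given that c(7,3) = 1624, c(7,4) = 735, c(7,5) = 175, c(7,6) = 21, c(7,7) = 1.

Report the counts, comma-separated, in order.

i=8: T(8,4)=1624+7·735=6769 | T(8,5)=735+7·175=1960 | T(8,6)=175+7·21=322 | T(8,7)=21+7·1=28 | T(8,8)=1+7·0=1
i=9: T(9,5)=6769+8·1960=22449 | T(9,6)=1960+8·322=4536 | T(9,7)=322+8·28=546 | T(9,8)=28+8·1=36
Read c(9,5) = 22449, c(9,6) = 4536, c(9,7) = 546, c(9,8) = 36.

22449, 4536, 546, 36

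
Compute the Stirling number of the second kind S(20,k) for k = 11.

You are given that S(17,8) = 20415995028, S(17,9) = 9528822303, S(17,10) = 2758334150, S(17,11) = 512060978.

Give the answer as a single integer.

1900842429486

row 18: T[18][9]=9·9528822303+20415995028=106175395755  T[18][10]=10·2758334150+9528822303=37112163803  T[18][11]=11·512060978+2758334150=8391004908
row 19: T[19][10]=10·37112163803+106175395755=477297033785  T[19][11]=11·8391004908+37112163803=129413217791
row 20: T[20][11]=11·129413217791+477297033785=1900842429486
Read S(20,11) = 1900842429486.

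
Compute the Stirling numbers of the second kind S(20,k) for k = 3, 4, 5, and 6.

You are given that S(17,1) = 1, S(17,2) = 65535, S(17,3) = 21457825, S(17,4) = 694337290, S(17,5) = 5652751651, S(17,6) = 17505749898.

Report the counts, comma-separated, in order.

580606446, 45232115901, 749206090500, 4306078895384

@18  (18,1):1·1+0→1, (18,2):65535·2+1→131071, (18,3):21457825·3+65535→64439010, (18,4):694337290·4+21457825→2798806985, (18,5):5652751651·5+694337290→28958095545, (18,6):17505749898·6+5652751651→110687251039
@19  (19,2):131071·2+1→262143, (19,3):64439010·3+131071→193448101, (19,4):2798806985·4+64439010→11259666950, (19,5):28958095545·5+2798806985→147589284710, (19,6):110687251039·6+28958095545→693081601779
@20  (20,3):193448101·3+262143→580606446, (20,4):11259666950·4+193448101→45232115901, (20,5):147589284710·5+11259666950→749206090500, (20,6):693081601779·6+147589284710→4306078895384
Read S(20,3) = 580606446, S(20,4) = 45232115901, S(20,5) = 749206090500, S(20,6) = 4306078895384.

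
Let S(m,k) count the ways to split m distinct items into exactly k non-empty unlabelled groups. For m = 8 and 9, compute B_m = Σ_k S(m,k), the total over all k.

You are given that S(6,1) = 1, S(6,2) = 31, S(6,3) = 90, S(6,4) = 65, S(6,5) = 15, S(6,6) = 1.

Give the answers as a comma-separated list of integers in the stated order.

r7: T_7,1=1×1+0=1; T_7,2=2×31+1=63; T_7,3=3×90+31=301; T_7,4=4×65+90=350; T_7,5=5×15+65=140; T_7,6=6×1+15=21; T_7,7=7×0+1=1
r8: T_8,1=1×1+0=1; T_8,2=2×63+1=127; T_8,3=3×301+63=966; T_8,4=4×350+301=1701; T_8,5=5×140+350=1050; T_8,6=6×21+140=266; T_8,7=7×1+21=28; T_8,8=8×0+1=1
r9: T_9,1=1×1+0=1; T_9,2=2×127+1=255; T_9,3=3×966+127=3025; T_9,4=4×1701+966=7770; T_9,5=5×1050+1701=6951; T_9,6=6×266+1050=2646; T_9,7=7×28+266=462; T_9,8=8×1+28=36; T_9,9=9×0+1=1
B_8 = ΣS(8,k) = 1+127+966+1701+1050+266+28+1 = 4140
B_9 = ΣS(9,k) = 1+255+3025+7770+6951+2646+462+36+1 = 21147

4140, 21147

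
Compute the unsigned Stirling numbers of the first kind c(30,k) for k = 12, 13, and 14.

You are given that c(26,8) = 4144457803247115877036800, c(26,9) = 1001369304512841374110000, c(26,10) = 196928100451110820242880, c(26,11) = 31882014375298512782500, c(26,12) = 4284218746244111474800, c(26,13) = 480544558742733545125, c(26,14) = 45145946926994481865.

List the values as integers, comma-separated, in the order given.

6097272817323042122728617800, 796974693974455191377937300, 88776380550648116217781890

row 27: T[27][9]=26·1001369304512841374110000+4144457803247115877036800=30180059720580991603896800  T[27][10]=26·196928100451110820242880+1001369304512841374110000=6121499916241722700424880  T[27][11]=26·31882014375298512782500+196928100451110820242880=1025860474208872152587880  T[27][12]=26·4284218746244111474800+31882014375298512782500=143271701777645411127300  T[27][13]=26·480544558742733545125+4284218746244111474800=16778377273555183648050  T[27][14]=26·45145946926994481865+480544558742733545125=1654339178844590073615
row 28: T[28][10]=27·6121499916241722700424880+30180059720580991603896800=195460557459107504515368560  T[28][11]=27·1025860474208872152587880+6121499916241722700424880=33819732719881270820297640  T[28][12]=27·143271701777645411127300+1025860474208872152587880=4894196422205298253024980  T[28][13]=27·16778377273555183648050+143271701777645411127300=596287888163635369624650  T[28][14]=27·1654339178844590073615+16778377273555183648050=61445535102359115635655
row 29: T[29][11]=28·33819732719881270820297640+195460557459107504515368560=1142413073615783087483702480  T[29][12]=28·4894196422205298253024980+33819732719881270820297640=170857232541629621904997080  T[29][13]=28·596287888163635369624650+4894196422205298253024980=21590257290787088602515180  T[29][14]=28·61445535102359115635655+596287888163635369624650=2316762871029690607422990
row 30: T[30][12]=29·170857232541629621904997080+1142413073615783087483702480=6097272817323042122728617800  T[30][13]=29·21590257290787088602515180+170857232541629621904997080=796974693974455191377937300  T[30][14]=29·2316762871029690607422990+21590257290787088602515180=88776380550648116217781890
Read c(30,12) = 6097272817323042122728617800, c(30,13) = 796974693974455191377937300, c(30,14) = 88776380550648116217781890.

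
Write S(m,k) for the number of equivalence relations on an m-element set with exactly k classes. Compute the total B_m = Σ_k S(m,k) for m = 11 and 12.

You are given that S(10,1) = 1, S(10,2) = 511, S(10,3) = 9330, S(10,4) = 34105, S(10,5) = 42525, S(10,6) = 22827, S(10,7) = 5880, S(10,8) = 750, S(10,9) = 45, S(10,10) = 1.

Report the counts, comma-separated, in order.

678570, 4213597

[11] T[11,1]:1*1+0=1 · T[11,2]:2*511+1=1023 · T[11,3]:3*9330+511=28501 · T[11,4]:4*34105+9330=145750 · T[11,5]:5*42525+34105=246730 · T[11,6]:6*22827+42525=179487 · T[11,7]:7*5880+22827=63987 · T[11,8]:8*750+5880=11880 · T[11,9]:9*45+750=1155 · T[11,10]:10*1+45=55 · T[11,11]:11*0+1=1
[12] T[12,1]:1*1+0=1 · T[12,2]:2*1023+1=2047 · T[12,3]:3*28501+1023=86526 · T[12,4]:4*145750+28501=611501 · T[12,5]:5*246730+145750=1379400 · T[12,6]:6*179487+246730=1323652 · T[12,7]:7*63987+179487=627396 · T[12,8]:8*11880+63987=159027 · T[12,9]:9*1155+11880=22275 · T[12,10]:10*55+1155=1705 · T[12,11]:11*1+55=66 · T[12,12]:12*0+1=1
B_11 = ΣS(11,k) = 1+1023+28501+145750+246730+179487+63987+11880+1155+55+1 = 678570
B_12 = ΣS(12,k) = 1+2047+86526+611501+1379400+1323652+627396+159027+22275+1705+66+1 = 4213597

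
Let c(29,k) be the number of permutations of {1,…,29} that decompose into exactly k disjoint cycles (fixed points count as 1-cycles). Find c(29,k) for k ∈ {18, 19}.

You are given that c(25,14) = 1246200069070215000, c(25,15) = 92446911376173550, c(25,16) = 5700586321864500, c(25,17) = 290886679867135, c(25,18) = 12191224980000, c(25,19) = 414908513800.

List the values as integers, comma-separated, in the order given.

r26: T_26,15=25×92446911376173550+1246200069070215000=3557372853474553750; T_26,16=25×5700586321864500+92446911376173550=234961569422786050; T_26,17=25×290886679867135+5700586321864500=12972753318542875; T_26,18=25×12191224980000+290886679867135=595667304367135; T_26,19=25×414908513800+12191224980000=22563937825000
r27: T_27,16=26×234961569422786050+3557372853474553750=9666373658466991050; T_27,17=26×12972753318542875+234961569422786050=572253155704900800; T_27,18=26×595667304367135+12972753318542875=28460103232088385; T_27,19=26×22563937825000+595667304367135=1182329687817135
r28: T_28,17=27×572253155704900800+9666373658466991050=25117208862499312650; T_28,18=27×28460103232088385+572253155704900800=1340675942971287195; T_28,19=27×1182329687817135+28460103232088385=60383004803151030
r29: T_29,18=28×1340675942971287195+25117208862499312650=62656135265695354110; T_29,19=28×60383004803151030+1340675942971287195=3031400077459516035
Read c(29,18) = 62656135265695354110, c(29,19) = 3031400077459516035.

62656135265695354110, 3031400077459516035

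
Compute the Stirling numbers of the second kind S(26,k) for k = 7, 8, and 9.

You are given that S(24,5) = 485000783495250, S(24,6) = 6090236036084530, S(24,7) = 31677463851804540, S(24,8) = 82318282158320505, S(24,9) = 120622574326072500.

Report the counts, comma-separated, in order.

1631853797991016600, 5749622251945664950, 11201516780955125625

r25: T_25,6=6×6090236036084530+485000783495250=37026417000002430; T_25,7=7×31677463851804540+6090236036084530=227832482998716310; T_25,8=8×82318282158320505+31677463851804540=690223721118368580; T_25,9=9×120622574326072500+82318282158320505=1167921451092973005
r26: T_26,7=7×227832482998716310+37026417000002430=1631853797991016600; T_26,8=8×690223721118368580+227832482998716310=5749622251945664950; T_26,9=9×1167921451092973005+690223721118368580=11201516780955125625
Read S(26,7) = 1631853797991016600, S(26,8) = 5749622251945664950, S(26,9) = 11201516780955125625.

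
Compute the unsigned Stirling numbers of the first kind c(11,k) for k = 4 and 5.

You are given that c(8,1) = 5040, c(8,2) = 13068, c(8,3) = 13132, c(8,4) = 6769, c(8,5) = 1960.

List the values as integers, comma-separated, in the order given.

[9] T[9,2]:8*13068+5040=109584 · T[9,3]:8*13132+13068=118124 · T[9,4]:8*6769+13132=67284 · T[9,5]:8*1960+6769=22449
[10] T[10,3]:9*118124+109584=1172700 · T[10,4]:9*67284+118124=723680 · T[10,5]:9*22449+67284=269325
[11] T[11,4]:10*723680+1172700=8409500 · T[11,5]:10*269325+723680=3416930
Read c(11,4) = 8409500, c(11,5) = 3416930.

8409500, 3416930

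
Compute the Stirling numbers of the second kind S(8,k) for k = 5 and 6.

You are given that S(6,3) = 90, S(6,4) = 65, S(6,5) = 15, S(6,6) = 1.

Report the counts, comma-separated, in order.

@7  (7,4):65·4+90→350, (7,5):15·5+65→140, (7,6):1·6+15→21
@8  (8,5):140·5+350→1050, (8,6):21·6+140→266
Read S(8,5) = 1050, S(8,6) = 266.

1050, 266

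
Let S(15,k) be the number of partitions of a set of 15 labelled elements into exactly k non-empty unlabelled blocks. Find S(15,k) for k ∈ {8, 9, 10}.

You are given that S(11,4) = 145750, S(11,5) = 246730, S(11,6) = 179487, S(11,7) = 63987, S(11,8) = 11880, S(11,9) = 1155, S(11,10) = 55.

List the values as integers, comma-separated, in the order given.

i=12: T(12,5)=145750+5·246730=1379400 | T(12,6)=246730+6·179487=1323652 | T(12,7)=179487+7·63987=627396 | T(12,8)=63987+8·11880=159027 | T(12,9)=11880+9·1155=22275 | T(12,10)=1155+10·55=1705
i=13: T(13,6)=1379400+6·1323652=9321312 | T(13,7)=1323652+7·627396=5715424 | T(13,8)=627396+8·159027=1899612 | T(13,9)=159027+9·22275=359502 | T(13,10)=22275+10·1705=39325
i=14: T(14,7)=9321312+7·5715424=49329280 | T(14,8)=5715424+8·1899612=20912320 | T(14,9)=1899612+9·359502=5135130 | T(14,10)=359502+10·39325=752752
i=15: T(15,8)=49329280+8·20912320=216627840 | T(15,9)=20912320+9·5135130=67128490 | T(15,10)=5135130+10·752752=12662650
Read S(15,8) = 216627840, S(15,9) = 67128490, S(15,10) = 12662650.

216627840, 67128490, 12662650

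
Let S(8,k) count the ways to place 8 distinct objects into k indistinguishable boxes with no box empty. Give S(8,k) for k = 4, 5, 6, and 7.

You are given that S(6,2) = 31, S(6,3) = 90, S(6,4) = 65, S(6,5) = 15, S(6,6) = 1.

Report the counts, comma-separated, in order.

row 7: T[7][3]=3·90+31=301  T[7][4]=4·65+90=350  T[7][5]=5·15+65=140  T[7][6]=6·1+15=21  T[7][7]=7·0+1=1
row 8: T[8][4]=4·350+301=1701  T[8][5]=5·140+350=1050  T[8][6]=6·21+140=266  T[8][7]=7·1+21=28
Read S(8,4) = 1701, S(8,5) = 1050, S(8,6) = 266, S(8,7) = 28.

1701, 1050, 266, 28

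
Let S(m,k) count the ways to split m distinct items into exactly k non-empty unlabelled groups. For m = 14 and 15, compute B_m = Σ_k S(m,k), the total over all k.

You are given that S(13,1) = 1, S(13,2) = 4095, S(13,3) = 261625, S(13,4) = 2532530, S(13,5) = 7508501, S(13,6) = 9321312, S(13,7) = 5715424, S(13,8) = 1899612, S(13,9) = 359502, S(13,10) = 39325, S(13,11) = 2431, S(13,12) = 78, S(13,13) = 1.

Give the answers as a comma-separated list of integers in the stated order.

i=14: T(14,1)=0+1·1=1 | T(14,2)=1+2·4095=8191 | T(14,3)=4095+3·261625=788970 | T(14,4)=261625+4·2532530=10391745 | T(14,5)=2532530+5·7508501=40075035 | T(14,6)=7508501+6·9321312=63436373 | T(14,7)=9321312+7·5715424=49329280 | T(14,8)=5715424+8·1899612=20912320 | T(14,9)=1899612+9·359502=5135130 | T(14,10)=359502+10·39325=752752 | T(14,11)=39325+11·2431=66066 | T(14,12)=2431+12·78=3367 | T(14,13)=78+13·1=91 | T(14,14)=1+14·0=1
i=15: T(15,1)=0+1·1=1 | T(15,2)=1+2·8191=16383 | T(15,3)=8191+3·788970=2375101 | T(15,4)=788970+4·10391745=42355950 | T(15,5)=10391745+5·40075035=210766920 | T(15,6)=40075035+6·63436373=420693273 | T(15,7)=63436373+7·49329280=408741333 | T(15,8)=49329280+8·20912320=216627840 | T(15,9)=20912320+9·5135130=67128490 | T(15,10)=5135130+10·752752=12662650 | T(15,11)=752752+11·66066=1479478 | T(15,12)=66066+12·3367=106470 | T(15,13)=3367+13·91=4550 | T(15,14)=91+14·1=105 | T(15,15)=1+15·0=1
B_14 = ΣS(14,k) = 1+8191+788970+10391745+40075035+63436373+49329280+20912320+5135130+752752+66066+3367+91+1 = 190899322
B_15 = ΣS(15,k) = 1+16383+2375101+42355950+210766920+420693273+408741333+216627840+67128490+12662650+1479478+106470+4550+105+1 = 1382958545

190899322, 1382958545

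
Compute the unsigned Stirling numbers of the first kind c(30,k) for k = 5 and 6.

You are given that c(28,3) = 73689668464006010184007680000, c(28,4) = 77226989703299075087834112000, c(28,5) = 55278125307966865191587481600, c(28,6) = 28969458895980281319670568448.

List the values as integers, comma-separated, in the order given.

r29: T_29,4=28×77226989703299075087834112000+73689668464006010184007680000=2236045380156380112643362816000; T_29,5=28×55278125307966865191587481600+77226989703299075087834112000=1625014498326371300452283596800; T_29,6=28×28969458895980281319670568448+55278125307966865191587481600=866422974395414742142363398144
r30: T_30,5=29×1625014498326371300452283596800+2236045380156380112643362816000=49361465831621147825759587123200; T_30,6=29×866422974395414742142363398144+1625014498326371300452283596800=26751280755793398822580822142976
Read c(30,5) = 49361465831621147825759587123200, c(30,6) = 26751280755793398822580822142976.

49361465831621147825759587123200, 26751280755793398822580822142976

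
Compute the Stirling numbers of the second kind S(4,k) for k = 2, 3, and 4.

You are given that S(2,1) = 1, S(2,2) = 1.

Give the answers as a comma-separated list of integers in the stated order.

i=3: T(3,1)=0+1·1=1 | T(3,2)=1+2·1=3 | T(3,3)=1+3·0=1
i=4: T(4,2)=1+2·3=7 | T(4,3)=3+3·1=6 | T(4,4)=1+4·0=1
Read S(4,2) = 7, S(4,3) = 6, S(4,4) = 1.

7, 6, 1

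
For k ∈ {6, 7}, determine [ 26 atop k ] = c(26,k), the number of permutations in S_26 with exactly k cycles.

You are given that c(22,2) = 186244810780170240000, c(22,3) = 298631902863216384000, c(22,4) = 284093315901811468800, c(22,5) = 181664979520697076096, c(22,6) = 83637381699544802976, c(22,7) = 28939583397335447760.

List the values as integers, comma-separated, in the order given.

35770355645907606826362624, 13746468217967926978680000

@23  (23,3):298631902863216384000·22+186244810780170240000→6756146673770930688000, (23,4):284093315901811468800·22+298631902863216384000→6548684852703068697600, (23,5):181664979520697076096·22+284093315901811468800→4280722865357147142912, (23,6):83637381699544802976·22+181664979520697076096→2021687376910682741568, (23,7):28939583397335447760·22+83637381699544802976→720308216440924653696
@24  (24,4):6548684852703068697600·23+6756146673770930688000→157375898285941510732800, (24,5):4280722865357147142912·23+6548684852703068697600→105005310755917452984576, (24,6):2021687376910682741568·23+4280722865357147142912→50779532534302850198976, (24,7):720308216440924653696·23+2021687376910682741568→18588776355051949776576
@25  (25,5):105005310755917452984576·24+157375898285941510732800→2677503356427960382362624, (25,6):50779532534302850198976·24+105005310755917452984576→1323714091579185857760000, (25,7):18588776355051949776576·24+50779532534302850198976→496910165055549644836800
@26  (26,6):1323714091579185857760000·25+2677503356427960382362624→35770355645907606826362624, (26,7):496910165055549644836800·25+1323714091579185857760000→13746468217967926978680000
Read c(26,6) = 35770355645907606826362624, c(26,7) = 13746468217967926978680000.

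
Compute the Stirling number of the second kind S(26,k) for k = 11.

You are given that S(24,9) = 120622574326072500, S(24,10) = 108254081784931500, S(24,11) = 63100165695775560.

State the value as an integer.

10029078340998476760

r25: T_25,10=10×108254081784931500+120622574326072500=1203163392175387500; T_25,11=11×63100165695775560+108254081784931500=802355904438462660
r26: T_26,11=11×802355904438462660+1203163392175387500=10029078340998476760
Read S(26,11) = 10029078340998476760.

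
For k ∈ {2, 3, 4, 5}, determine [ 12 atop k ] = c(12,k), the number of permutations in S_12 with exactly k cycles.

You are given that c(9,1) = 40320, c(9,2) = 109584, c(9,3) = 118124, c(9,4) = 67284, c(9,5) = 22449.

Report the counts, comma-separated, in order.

[10] T[10,1]:9*40320+0=362880 · T[10,2]:9*109584+40320=1026576 · T[10,3]:9*118124+109584=1172700 · T[10,4]:9*67284+118124=723680 · T[10,5]:9*22449+67284=269325
[11] T[11,1]:10*362880+0=3628800 · T[11,2]:10*1026576+362880=10628640 · T[11,3]:10*1172700+1026576=12753576 · T[11,4]:10*723680+1172700=8409500 · T[11,5]:10*269325+723680=3416930
[12] T[12,2]:11*10628640+3628800=120543840 · T[12,3]:11*12753576+10628640=150917976 · T[12,4]:11*8409500+12753576=105258076 · T[12,5]:11*3416930+8409500=45995730
Read c(12,2) = 120543840, c(12,3) = 150917976, c(12,4) = 105258076, c(12,5) = 45995730.

120543840, 150917976, 105258076, 45995730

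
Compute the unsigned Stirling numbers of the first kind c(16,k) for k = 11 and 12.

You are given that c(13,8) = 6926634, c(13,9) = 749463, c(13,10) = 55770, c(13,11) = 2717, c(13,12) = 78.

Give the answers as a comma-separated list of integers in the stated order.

78558480, 4899622

[14] T[14,9]:13*749463+6926634=16669653 · T[14,10]:13*55770+749463=1474473 · T[14,11]:13*2717+55770=91091 · T[14,12]:13*78+2717=3731
[15] T[15,10]:14*1474473+16669653=37312275 · T[15,11]:14*91091+1474473=2749747 · T[15,12]:14*3731+91091=143325
[16] T[16,11]:15*2749747+37312275=78558480 · T[16,12]:15*143325+2749747=4899622
Read c(16,11) = 78558480, c(16,12) = 4899622.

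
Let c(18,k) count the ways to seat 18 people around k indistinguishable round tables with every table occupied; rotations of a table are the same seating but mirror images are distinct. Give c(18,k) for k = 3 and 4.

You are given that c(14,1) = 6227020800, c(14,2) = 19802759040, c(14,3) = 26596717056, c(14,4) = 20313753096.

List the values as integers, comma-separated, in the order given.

1821602444624640, 1583313975727488

i=15: T(15,1)=0+14·6227020800=87178291200 | T(15,2)=6227020800+14·19802759040=283465647360 | T(15,3)=19802759040+14·26596717056=392156797824 | T(15,4)=26596717056+14·20313753096=310989260400
i=16: T(16,1)=0+15·87178291200=1307674368000 | T(16,2)=87178291200+15·283465647360=4339163001600 | T(16,3)=283465647360+15·392156797824=6165817614720 | T(16,4)=392156797824+15·310989260400=5056995703824
i=17: T(17,2)=1307674368000+16·4339163001600=70734282393600 | T(17,3)=4339163001600+16·6165817614720=102992244837120 | T(17,4)=6165817614720+16·5056995703824=87077748875904
i=18: T(18,3)=70734282393600+17·102992244837120=1821602444624640 | T(18,4)=102992244837120+17·87077748875904=1583313975727488
Read c(18,3) = 1821602444624640, c(18,4) = 1583313975727488.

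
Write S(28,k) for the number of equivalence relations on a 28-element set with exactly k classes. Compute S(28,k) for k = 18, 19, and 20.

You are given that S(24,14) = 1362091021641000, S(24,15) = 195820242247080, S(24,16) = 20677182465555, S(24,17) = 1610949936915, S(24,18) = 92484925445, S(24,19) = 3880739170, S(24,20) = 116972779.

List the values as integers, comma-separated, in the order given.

[25] T[25,15]:15*195820242247080+1362091021641000=4299394655347200 · T[25,16]:16*20677182465555+195820242247080=526655161695960 · T[25,17]:17*1610949936915+20677182465555=48063331393110 · T[25,18]:18*92484925445+1610949936915=3275678594925 · T[25,19]:19*3880739170+92484925445=166218969675 · T[25,20]:20*116972779+3880739170=6220194750
[26] T[26,16]:16*526655161695960+4299394655347200=12725877242482560 · T[26,17]:17*48063331393110+526655161695960=1343731795378830 · T[26,18]:18*3275678594925+48063331393110=107025546101760 · T[26,19]:19*166218969675+3275678594925=6433839018750 · T[26,20]:20*6220194750+166218969675=290622864675
[27] T[27,17]:17*1343731795378830+12725877242482560=35569317763922670 · T[27,18]:18*107025546101760+1343731795378830=3270191625210510 · T[27,19]:19*6433839018750+107025546101760=229268487458010 · T[27,20]:20*290622864675+6433839018750=12246296312250
[28] T[28,18]:18*3270191625210510+35569317763922670=94432767017711850 · T[28,19]:19*229268487458010+3270191625210510=7626292886912700 · T[28,20]:20*12246296312250+229268487458010=474194413703010
Read S(28,18) = 94432767017711850, S(28,19) = 7626292886912700, S(28,20) = 474194413703010.

94432767017711850, 7626292886912700, 474194413703010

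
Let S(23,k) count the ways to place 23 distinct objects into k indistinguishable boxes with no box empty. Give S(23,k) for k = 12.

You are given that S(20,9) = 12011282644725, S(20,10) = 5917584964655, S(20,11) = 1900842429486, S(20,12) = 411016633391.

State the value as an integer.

1672162773483930

row 21: T[21][10]=10·5917584964655+12011282644725=71187132291275  T[21][11]=11·1900842429486+5917584964655=26826851689001  T[21][12]=12·411016633391+1900842429486=6833042030178
row 22: T[22][11]=11·26826851689001+71187132291275=366282500870286  T[22][12]=12·6833042030178+26826851689001=108823356051137
row 23: T[23][12]=12·108823356051137+366282500870286=1672162773483930
Read S(23,12) = 1672162773483930.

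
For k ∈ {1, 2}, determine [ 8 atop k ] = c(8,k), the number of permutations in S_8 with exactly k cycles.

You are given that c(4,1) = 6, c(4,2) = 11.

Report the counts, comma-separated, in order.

5040, 13068

@5  (5,1):6·4+0→24, (5,2):11·4+6→50
@6  (6,1):24·5+0→120, (6,2):50·5+24→274
@7  (7,1):120·6+0→720, (7,2):274·6+120→1764
@8  (8,1):720·7+0→5040, (8,2):1764·7+720→13068
Read c(8,1) = 5040, c(8,2) = 13068.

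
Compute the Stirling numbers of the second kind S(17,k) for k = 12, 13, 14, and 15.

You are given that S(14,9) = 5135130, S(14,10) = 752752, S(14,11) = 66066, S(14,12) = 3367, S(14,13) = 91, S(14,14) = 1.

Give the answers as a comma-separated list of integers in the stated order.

@15  (15,10):752752·10+5135130→12662650, (15,11):66066·11+752752→1479478, (15,12):3367·12+66066→106470, (15,13):91·13+3367→4550, (15,14):1·14+91→105, (15,15):0·15+1→1
@16  (16,11):1479478·11+12662650→28936908, (16,12):106470·12+1479478→2757118, (16,13):4550·13+106470→165620, (16,14):105·14+4550→6020, (16,15):1·15+105→120
@17  (17,12):2757118·12+28936908→62022324, (17,13):165620·13+2757118→4910178, (17,14):6020·14+165620→249900, (17,15):120·15+6020→7820
Read S(17,12) = 62022324, S(17,13) = 4910178, S(17,14) = 249900, S(17,15) = 7820.

62022324, 4910178, 249900, 7820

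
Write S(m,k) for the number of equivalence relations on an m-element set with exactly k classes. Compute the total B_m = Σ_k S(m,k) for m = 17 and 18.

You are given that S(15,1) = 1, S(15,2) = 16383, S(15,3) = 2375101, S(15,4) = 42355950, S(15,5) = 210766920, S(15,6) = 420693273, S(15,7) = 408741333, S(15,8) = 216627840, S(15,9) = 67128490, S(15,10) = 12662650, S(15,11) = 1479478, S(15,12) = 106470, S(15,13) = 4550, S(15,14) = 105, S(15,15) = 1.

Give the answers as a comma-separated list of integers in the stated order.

82864869804, 682076806159

r16: T_16,1=1×1+0=1; T_16,2=2×16383+1=32767; T_16,3=3×2375101+16383=7141686; T_16,4=4×42355950+2375101=171798901; T_16,5=5×210766920+42355950=1096190550; T_16,6=6×420693273+210766920=2734926558; T_16,7=7×408741333+420693273=3281882604; T_16,8=8×216627840+408741333=2141764053; T_16,9=9×67128490+216627840=820784250; T_16,10=10×12662650+67128490=193754990; T_16,11=11×1479478+12662650=28936908; T_16,12=12×106470+1479478=2757118; T_16,13=13×4550+106470=165620; T_16,14=14×105+4550=6020; T_16,15=15×1+105=120; T_16,16=16×0+1=1
r17: T_17,1=1×1+0=1; T_17,2=2×32767+1=65535; T_17,3=3×7141686+32767=21457825; T_17,4=4×171798901+7141686=694337290; T_17,5=5×1096190550+171798901=5652751651; T_17,6=6×2734926558+1096190550=17505749898; T_17,7=7×3281882604+2734926558=25708104786; T_17,8=8×2141764053+3281882604=20415995028; T_17,9=9×820784250+2141764053=9528822303; T_17,10=10×193754990+820784250=2758334150; T_17,11=11×28936908+193754990=512060978; T_17,12=12×2757118+28936908=62022324; T_17,13=13×165620+2757118=4910178; T_17,14=14×6020+165620=249900; T_17,15=15×120+6020=7820; T_17,16=16×1+120=136; T_17,17=17×0+1=1
r18: T_18,1=1×1+0=1; T_18,2=2×65535+1=131071; T_18,3=3×21457825+65535=64439010; T_18,4=4×694337290+21457825=2798806985; T_18,5=5×5652751651+694337290=28958095545; T_18,6=6×17505749898+5652751651=110687251039; T_18,7=7×25708104786+17505749898=197462483400; T_18,8=8×20415995028+25708104786=189036065010; T_18,9=9×9528822303+20415995028=106175395755; T_18,10=10×2758334150+9528822303=37112163803; T_18,11=11×512060978+2758334150=8391004908; T_18,12=12×62022324+512060978=1256328866; T_18,13=13×4910178+62022324=125854638; T_18,14=14×249900+4910178=8408778; T_18,15=15×7820+249900=367200; T_18,16=16×136+7820=9996; T_18,17=17×1+136=153; T_18,18=18×0+1=1
B_17 = ΣS(17,k) = 1+65535+21457825+694337290+5652751651+17505749898+25708104786+20415995028+9528822303+2758334150+512060978+62022324+4910178+249900+7820+136+1 = 82864869804
B_18 = ΣS(18,k) = 1+131071+64439010+2798806985+28958095545+110687251039+197462483400+189036065010+106175395755+37112163803+8391004908+1256328866+125854638+8408778+367200+9996+153+1 = 682076806159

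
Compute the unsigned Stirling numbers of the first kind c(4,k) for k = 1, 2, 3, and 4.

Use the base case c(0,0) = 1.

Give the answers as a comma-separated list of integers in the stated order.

6, 11, 6, 1

r1: T_1,1=0×0+1=1
r2: T_2,1=1×1+0=1; T_2,2=1×0+1=1
r3: T_3,1=2×1+0=2; T_3,2=2×1+1=3; T_3,3=2×0+1=1
r4: T_4,1=3×2+0=6; T_4,2=3×3+2=11; T_4,3=3×1+3=6; T_4,4=3×0+1=1
Read c(4,1) = 6, c(4,2) = 11, c(4,3) = 6, c(4,4) = 1.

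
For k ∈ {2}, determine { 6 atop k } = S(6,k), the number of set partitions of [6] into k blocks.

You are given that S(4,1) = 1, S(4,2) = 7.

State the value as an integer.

31

row 5: T[5][1]=1·1+0=1  T[5][2]=2·7+1=15
row 6: T[6][2]=2·15+1=31
Read S(6,2) = 31.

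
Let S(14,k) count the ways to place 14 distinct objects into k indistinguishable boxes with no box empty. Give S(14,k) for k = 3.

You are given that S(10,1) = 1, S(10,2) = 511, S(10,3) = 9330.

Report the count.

i=11: T(11,1)=0+1·1=1 | T(11,2)=1+2·511=1023 | T(11,3)=511+3·9330=28501
i=12: T(12,1)=0+1·1=1 | T(12,2)=1+2·1023=2047 | T(12,3)=1023+3·28501=86526
i=13: T(13,2)=1+2·2047=4095 | T(13,3)=2047+3·86526=261625
i=14: T(14,3)=4095+3·261625=788970
Read S(14,3) = 788970.

788970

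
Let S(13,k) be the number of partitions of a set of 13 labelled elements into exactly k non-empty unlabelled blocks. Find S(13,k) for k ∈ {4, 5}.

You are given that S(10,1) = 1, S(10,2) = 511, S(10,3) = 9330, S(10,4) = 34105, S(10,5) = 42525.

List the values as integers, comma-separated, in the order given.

2532530, 7508501

i=11: T(11,2)=1+2·511=1023 | T(11,3)=511+3·9330=28501 | T(11,4)=9330+4·34105=145750 | T(11,5)=34105+5·42525=246730
i=12: T(12,3)=1023+3·28501=86526 | T(12,4)=28501+4·145750=611501 | T(12,5)=145750+5·246730=1379400
i=13: T(13,4)=86526+4·611501=2532530 | T(13,5)=611501+5·1379400=7508501
Read S(13,4) = 2532530, S(13,5) = 7508501.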